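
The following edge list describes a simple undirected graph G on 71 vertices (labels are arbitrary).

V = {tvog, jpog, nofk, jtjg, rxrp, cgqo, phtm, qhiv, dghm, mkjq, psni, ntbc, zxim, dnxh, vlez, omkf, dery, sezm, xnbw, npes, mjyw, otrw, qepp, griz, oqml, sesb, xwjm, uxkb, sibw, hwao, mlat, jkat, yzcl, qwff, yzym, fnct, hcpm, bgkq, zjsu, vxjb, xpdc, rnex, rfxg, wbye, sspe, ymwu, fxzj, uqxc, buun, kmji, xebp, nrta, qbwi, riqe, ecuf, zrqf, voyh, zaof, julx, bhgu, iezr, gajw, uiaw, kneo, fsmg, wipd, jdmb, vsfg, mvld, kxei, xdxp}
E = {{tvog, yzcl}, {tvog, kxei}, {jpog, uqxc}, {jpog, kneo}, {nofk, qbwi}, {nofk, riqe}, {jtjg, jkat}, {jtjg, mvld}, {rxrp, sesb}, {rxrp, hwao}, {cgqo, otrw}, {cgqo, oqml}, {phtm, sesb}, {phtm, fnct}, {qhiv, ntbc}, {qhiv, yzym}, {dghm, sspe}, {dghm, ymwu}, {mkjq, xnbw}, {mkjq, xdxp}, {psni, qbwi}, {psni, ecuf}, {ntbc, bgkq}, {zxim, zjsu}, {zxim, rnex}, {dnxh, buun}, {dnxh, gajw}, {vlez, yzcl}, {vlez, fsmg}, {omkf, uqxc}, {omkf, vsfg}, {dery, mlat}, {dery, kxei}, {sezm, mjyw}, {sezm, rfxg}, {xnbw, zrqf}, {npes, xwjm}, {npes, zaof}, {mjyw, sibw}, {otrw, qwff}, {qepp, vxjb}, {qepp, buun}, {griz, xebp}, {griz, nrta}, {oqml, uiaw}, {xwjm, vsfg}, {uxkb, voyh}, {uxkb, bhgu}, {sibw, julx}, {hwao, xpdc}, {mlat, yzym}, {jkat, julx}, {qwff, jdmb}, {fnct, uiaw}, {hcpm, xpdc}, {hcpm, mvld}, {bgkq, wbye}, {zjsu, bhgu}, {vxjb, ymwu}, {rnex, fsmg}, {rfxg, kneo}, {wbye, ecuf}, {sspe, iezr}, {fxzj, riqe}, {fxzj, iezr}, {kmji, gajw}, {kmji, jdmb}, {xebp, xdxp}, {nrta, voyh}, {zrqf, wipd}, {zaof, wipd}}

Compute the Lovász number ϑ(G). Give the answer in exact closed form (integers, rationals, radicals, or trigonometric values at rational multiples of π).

71*cos(pi/71)/(cos(pi/71) + 1)

N(hcpm) = {xpdc, mvld}, |N(hcpm)| = 2.
Vertex tvog has 2 neighbors: yzcl, kxei.
N(psni) = {qbwi, ecuf}, |N(psni)| = 2.
deg(buun) = 2; N(buun) = {dnxh, qepp}.
2-regular, N=71; this is C_{71}, the 71-cycle.
spec(A) ≈ [2.0, 1.99217, 1.96876, 1.92993, 1.876, 1.80739, 1.72463, 1.62837, 1.51937, 1.39848, 1.26665, 1.1249, 0.97435, 0.81617, 0.6516, 0.48194, 0.3085, 0.13265, -0.04424, -0.22079, -0.3956, -0.56732, -0.7346, -0.89613, -1.05065, -1.19694, -1.33387, -1.46036, -1.57542, -1.67814, -1.76774, -1.8435, -1.90483, -1.95125, -1.98241, -1.99804] (distinct, 5 d.p.).
With N=71: ϑ(G) = 71·(-(-1)*2*cos(pi/71))/(2−(-2*cos(pi/71))) = 71*cos(pi/71)/(cos(pi/71) + 1).
ϑ(G) ≈ 35.48261826.
Check 35 ≤ 71*cos(pi/71)/(cos(pi/71) + 1) ≤ 36: both strict.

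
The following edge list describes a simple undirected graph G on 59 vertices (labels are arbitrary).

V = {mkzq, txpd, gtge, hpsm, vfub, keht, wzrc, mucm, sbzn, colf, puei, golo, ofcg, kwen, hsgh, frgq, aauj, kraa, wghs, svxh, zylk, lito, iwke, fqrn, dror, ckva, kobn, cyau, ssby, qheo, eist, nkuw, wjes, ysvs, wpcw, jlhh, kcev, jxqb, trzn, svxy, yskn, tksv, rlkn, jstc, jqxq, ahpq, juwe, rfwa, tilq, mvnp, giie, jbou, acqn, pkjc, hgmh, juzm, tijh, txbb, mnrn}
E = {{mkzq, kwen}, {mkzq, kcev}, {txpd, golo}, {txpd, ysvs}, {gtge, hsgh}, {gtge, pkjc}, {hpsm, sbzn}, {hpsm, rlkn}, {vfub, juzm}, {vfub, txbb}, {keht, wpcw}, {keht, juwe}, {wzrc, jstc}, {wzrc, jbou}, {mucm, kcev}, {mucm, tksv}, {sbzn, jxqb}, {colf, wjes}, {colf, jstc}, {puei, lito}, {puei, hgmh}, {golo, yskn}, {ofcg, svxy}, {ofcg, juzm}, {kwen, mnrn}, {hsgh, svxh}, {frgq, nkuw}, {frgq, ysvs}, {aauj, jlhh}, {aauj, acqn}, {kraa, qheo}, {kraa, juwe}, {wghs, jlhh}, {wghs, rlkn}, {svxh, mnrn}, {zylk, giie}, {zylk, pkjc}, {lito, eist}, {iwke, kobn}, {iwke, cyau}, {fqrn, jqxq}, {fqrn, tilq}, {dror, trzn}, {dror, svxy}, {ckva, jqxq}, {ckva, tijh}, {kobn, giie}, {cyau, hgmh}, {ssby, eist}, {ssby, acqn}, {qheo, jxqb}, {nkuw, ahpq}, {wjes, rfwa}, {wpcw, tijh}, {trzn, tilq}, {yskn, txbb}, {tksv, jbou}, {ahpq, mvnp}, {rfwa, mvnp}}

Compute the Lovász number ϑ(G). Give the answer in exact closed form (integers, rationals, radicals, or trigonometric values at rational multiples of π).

59*cos(pi/59)/(cos(pi/59) + 1)

deg(trzn) = 2; N(trzn) = {dror, tilq}.
deg(iwke) = 2; N(iwke) = {kobn, cyau}.
Vertex mucm has 2 neighbors: kcev, tksv.
deg(jqxq) = 2; N(jqxq) = {fqrn, ckva}.
G on 59 vertices is 2-regular; a single 59-cycle (edge-transitive).
A has 30 distinct eigenvalues ≈ [2.0, 1.9887, 1.9548, 1.8988, 1.8213, 1.7231, 1.6054, 1.4695, 1.317, 1.1496, 0.9691, 0.7776, 0.5774, 0.3706, 0.1596, -0.0532, -0.2655, -0.4747, -0.6785, -0.8746, -1.0608, -1.235, -1.3953, -1.5397, -1.6666, -1.7747, -1.8627, -1.9295, -1.9745, -1.9972].
λ_max=2, λ_min=-2*cos(pi/59); ϑ = −59·λ_min/(λ_max−λ_min) = 59*cos(pi/59)/(cos(pi/59) + 1).
≈ 29.47908 (to 5 d.p.).
α=29, χ(Ḡ)=30; ϑ=59*cos(pi/59)/(cos(pi/59) + 1) lies between (both strict).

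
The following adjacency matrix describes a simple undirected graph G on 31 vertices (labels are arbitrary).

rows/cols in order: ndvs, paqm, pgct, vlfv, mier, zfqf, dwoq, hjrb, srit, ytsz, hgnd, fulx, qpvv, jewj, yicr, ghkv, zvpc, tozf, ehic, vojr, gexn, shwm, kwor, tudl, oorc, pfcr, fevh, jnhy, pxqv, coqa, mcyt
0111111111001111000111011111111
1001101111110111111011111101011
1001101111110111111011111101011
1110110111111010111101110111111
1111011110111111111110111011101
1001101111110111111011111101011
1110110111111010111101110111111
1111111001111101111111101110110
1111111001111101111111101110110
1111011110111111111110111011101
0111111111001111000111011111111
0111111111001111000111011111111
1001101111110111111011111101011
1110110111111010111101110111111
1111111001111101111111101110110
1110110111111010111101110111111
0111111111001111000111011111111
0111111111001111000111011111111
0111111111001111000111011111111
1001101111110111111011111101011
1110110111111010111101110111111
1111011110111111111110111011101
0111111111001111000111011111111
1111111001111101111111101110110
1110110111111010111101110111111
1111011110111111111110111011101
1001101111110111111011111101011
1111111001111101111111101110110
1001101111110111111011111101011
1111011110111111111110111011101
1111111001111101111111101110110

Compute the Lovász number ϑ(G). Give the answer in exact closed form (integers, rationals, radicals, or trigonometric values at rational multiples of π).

7

deg(gexn) = 25; N(gexn) = {ndvs, paqm, pgct, mier, zfqf, hjrb, srit, ytsz, hgnd, fulx, qpvv, yicr, zvpc, tozf, ehic, vojr, shwm, kwor, tudl, pfcr, fevh, jnhy, pxqv, coqa, mcyt}.
N(ehic) = {paqm, pgct, vlfv, mier, zfqf, dwoq, hjrb, srit, ytsz, qpvv, jewj, yicr, ghkv, vojr, gexn, shwm, tudl, oorc, pfcr, fevh, jnhy, pxqv, coqa, mcyt}, |N(ehic)| = 24.
N(ghkv) = {ndvs, paqm, pgct, mier, zfqf, hjrb, srit, ytsz, hgnd, fulx, qpvv, yicr, zvpc, tozf, ehic, vojr, shwm, kwor, tudl, pfcr, fevh, jnhy, pxqv, coqa, mcyt}, |N(ghkv)| = 25.
N(pfcr) = {ndvs, paqm, pgct, vlfv, zfqf, dwoq, hjrb, srit, hgnd, fulx, qpvv, jewj, yicr, ghkv, zvpc, tozf, ehic, vojr, gexn, kwor, tudl, oorc, fevh, jnhy, pxqv, mcyt}, |N(pfcr)| = 26.
5 parts of sizes [7, 7, 6, 6, 5]; α(G) = 7 = ϑ (perfect).
ϑ(G) ≈ 7.000000000.
Sandwich: α(G)=7 ≤ ϑ(G)=7 ≤ χ(Ḡ)=7 (collapsed).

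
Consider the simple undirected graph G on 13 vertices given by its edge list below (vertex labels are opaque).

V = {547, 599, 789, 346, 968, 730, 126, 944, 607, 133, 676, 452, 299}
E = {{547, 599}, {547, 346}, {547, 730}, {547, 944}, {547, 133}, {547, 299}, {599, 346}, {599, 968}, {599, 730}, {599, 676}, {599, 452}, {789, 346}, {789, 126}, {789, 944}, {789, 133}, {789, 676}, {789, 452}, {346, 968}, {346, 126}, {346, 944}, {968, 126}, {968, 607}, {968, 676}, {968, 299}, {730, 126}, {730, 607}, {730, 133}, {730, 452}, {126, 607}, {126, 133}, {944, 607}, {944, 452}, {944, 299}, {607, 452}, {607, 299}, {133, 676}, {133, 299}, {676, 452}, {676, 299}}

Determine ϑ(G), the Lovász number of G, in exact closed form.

N(730) = {547, 599, 126, 607, 133, 452}, |N(730)| = 6.
N(968) = {599, 346, 126, 607, 676, 299}, |N(968)| = 6.
deg(676) = 6; N(676) = {599, 789, 968, 133, 452, 299}.
deg(789) = 6; N(789) = {346, 126, 944, 133, 676, 452}.
G on 13 vertices is 6-regular; Paley(13): SR with (k,λ,μ)=(6,2,3).
spec(A) ≈ [6.0, 1.302776, -2.302776] (distinct, 6 d.p.).
ϑ = −N·λ_min/(λ_max−λ_min) = −13·(-sqrt(13)/2 - 1/2)/(6−(-sqrt(13)/2 - 1/2)) = sqrt(13).
Numerically 3.605551275.

sqrt(13)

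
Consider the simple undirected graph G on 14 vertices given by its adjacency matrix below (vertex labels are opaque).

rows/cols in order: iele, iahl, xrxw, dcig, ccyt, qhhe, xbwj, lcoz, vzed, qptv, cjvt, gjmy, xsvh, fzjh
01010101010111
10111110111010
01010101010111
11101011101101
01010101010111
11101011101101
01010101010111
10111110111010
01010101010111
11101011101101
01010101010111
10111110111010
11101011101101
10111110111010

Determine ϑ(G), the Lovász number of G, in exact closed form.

Vertex ccyt has 8 neighbors: iahl, dcig, qhhe, lcoz, qptv, gjmy, xsvh, fzjh.
Vertex gjmy has 10 neighbors: iele, xrxw, dcig, ccyt, qhhe, xbwj, vzed, qptv, cjvt, xsvh.
Vertex xbwj has 8 neighbors: iahl, dcig, qhhe, lcoz, qptv, gjmy, xsvh, fzjh.
deg(xrxw) = 8; N(xrxw) = {iahl, dcig, qhhe, lcoz, qptv, gjmy, xsvh, fzjh}.
Complete 3-partite, parts [6, 4, 4]: perfect, ϑ = α = 6.
Numerically 6.00000.
α=6, χ(Ḡ)=6; ϑ=6 lies between (collapsed).

6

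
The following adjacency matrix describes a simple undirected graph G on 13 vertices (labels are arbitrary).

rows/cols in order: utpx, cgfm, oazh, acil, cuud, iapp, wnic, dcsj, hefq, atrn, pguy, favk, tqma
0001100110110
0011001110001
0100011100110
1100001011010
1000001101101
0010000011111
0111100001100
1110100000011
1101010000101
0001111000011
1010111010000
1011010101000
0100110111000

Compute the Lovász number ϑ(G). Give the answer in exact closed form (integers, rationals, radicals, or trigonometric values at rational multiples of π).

Vertex utpx has 6 neighbors: acil, cuud, dcsj, hefq, pguy, favk.
deg(hefq) = 6; N(hefq) = {utpx, cgfm, acil, iapp, pguy, tqma}.
deg(wnic) = 6; N(wnic) = {cgfm, oazh, acil, cuud, atrn, pguy}.
deg(dcsj) = 6; N(dcsj) = {utpx, cgfm, oazh, cuud, favk, tqma}.
Every vertex has degree 6 (N=13); SR(13,6,2,3) — a Paley graph.
A has 3 distinct eigenvalues ≈ [6.0, 1.3028, -2.3028].
Lovász (edge-transitive): ϑ = −13·(-sqrt(13)/2 - 1/2)/((6)−(-sqrt(13)/2 - 1/2)) = sqrt(13).
Numerically 3.605551.

sqrt(13)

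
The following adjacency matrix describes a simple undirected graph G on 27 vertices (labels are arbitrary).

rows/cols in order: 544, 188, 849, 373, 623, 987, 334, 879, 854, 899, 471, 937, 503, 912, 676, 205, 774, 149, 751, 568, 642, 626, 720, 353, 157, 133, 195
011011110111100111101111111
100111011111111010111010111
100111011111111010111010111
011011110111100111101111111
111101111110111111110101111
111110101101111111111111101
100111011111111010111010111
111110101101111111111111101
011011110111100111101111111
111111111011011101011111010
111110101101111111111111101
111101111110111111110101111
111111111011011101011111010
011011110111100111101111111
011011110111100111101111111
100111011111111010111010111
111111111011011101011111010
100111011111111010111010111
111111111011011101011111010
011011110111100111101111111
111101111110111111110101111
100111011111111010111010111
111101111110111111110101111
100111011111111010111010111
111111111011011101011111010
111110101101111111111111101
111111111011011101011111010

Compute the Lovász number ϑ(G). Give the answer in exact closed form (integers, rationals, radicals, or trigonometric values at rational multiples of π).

N(149) = {544, 373, 623, 987, 879, 854, 899, 471, 937, 503, 912, 676, 774, 751, 568, 642, 720, 157, 133, 195}, |N(149)| = 20.
Vertex 937 has 23 neighbors: 544, 188, 849, 373, 987, 334, 879, 854, 899, 471, 503, 912, 676, 205, 774, 149, 751, 568, 626, 353, 157, 133, 195.
N(879) = {544, 188, 849, 373, 623, 334, 854, 899, 937, 503, 912, 676, 205, 774, 149, 751, 568, 642, 626, 720, 353, 157, 195}, |N(879)| = 23.
Vertex 899 has 21 neighbors: 544, 188, 849, 373, 623, 987, 334, 879, 854, 471, 937, 912, 676, 205, 149, 568, 642, 626, 720, 353, 133.
5 parts of sizes [7, 6, 6, 4, 4]; α(G) = 7 = ϑ (perfect).
Numerically 7.00000.
Lovász sandwich 7 ≤ 7 ≤ 7: collapsed.

7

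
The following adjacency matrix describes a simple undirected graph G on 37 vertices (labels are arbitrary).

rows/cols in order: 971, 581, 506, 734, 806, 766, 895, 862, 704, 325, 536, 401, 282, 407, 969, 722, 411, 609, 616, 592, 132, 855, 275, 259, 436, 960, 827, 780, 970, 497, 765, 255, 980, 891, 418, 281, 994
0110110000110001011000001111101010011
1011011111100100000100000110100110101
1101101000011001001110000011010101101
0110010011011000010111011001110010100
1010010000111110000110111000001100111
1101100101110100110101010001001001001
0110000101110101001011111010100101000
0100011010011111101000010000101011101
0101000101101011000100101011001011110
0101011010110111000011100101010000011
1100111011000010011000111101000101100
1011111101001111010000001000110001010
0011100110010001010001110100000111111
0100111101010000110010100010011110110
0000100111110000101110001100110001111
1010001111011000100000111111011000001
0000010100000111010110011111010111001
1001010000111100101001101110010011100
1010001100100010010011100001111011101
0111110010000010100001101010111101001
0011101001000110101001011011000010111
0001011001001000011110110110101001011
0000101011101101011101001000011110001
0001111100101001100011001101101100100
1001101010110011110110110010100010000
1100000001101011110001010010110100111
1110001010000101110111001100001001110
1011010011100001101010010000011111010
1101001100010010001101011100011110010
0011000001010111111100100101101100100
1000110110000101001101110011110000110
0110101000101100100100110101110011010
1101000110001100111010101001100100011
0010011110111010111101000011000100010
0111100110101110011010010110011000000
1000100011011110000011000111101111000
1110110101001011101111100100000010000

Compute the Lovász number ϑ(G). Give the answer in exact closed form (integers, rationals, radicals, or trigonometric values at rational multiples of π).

Vertex 418 has 18 neighbors: 581, 506, 734, 806, 862, 704, 536, 282, 407, 969, 609, 616, 132, 259, 960, 827, 497, 765.
Vertex 891 has 18 neighbors: 506, 766, 895, 862, 704, 536, 401, 282, 969, 411, 609, 616, 592, 855, 827, 780, 255, 281.
Vertex 282 has 18 neighbors: 506, 734, 806, 862, 704, 401, 722, 609, 855, 275, 259, 960, 255, 980, 891, 418, 281, 994.
N(980) = {971, 581, 734, 862, 704, 282, 407, 411, 609, 616, 132, 275, 436, 780, 970, 255, 281, 994}, |N(980)| = 18.
18-regular, N=37; Paley(37): SR with (k,λ,μ)=(18,8,9).
A has 3 distinct eigenvalues ≈ [18.0, 2.541, -3.541].
Lovász (edge-transitive): ϑ = −37·(-sqrt(37)/2 - 1/2)/((18)−(-sqrt(37)/2 - 1/2)) = sqrt(37).
ϑ(G) ≈ 6.082763.

sqrt(37)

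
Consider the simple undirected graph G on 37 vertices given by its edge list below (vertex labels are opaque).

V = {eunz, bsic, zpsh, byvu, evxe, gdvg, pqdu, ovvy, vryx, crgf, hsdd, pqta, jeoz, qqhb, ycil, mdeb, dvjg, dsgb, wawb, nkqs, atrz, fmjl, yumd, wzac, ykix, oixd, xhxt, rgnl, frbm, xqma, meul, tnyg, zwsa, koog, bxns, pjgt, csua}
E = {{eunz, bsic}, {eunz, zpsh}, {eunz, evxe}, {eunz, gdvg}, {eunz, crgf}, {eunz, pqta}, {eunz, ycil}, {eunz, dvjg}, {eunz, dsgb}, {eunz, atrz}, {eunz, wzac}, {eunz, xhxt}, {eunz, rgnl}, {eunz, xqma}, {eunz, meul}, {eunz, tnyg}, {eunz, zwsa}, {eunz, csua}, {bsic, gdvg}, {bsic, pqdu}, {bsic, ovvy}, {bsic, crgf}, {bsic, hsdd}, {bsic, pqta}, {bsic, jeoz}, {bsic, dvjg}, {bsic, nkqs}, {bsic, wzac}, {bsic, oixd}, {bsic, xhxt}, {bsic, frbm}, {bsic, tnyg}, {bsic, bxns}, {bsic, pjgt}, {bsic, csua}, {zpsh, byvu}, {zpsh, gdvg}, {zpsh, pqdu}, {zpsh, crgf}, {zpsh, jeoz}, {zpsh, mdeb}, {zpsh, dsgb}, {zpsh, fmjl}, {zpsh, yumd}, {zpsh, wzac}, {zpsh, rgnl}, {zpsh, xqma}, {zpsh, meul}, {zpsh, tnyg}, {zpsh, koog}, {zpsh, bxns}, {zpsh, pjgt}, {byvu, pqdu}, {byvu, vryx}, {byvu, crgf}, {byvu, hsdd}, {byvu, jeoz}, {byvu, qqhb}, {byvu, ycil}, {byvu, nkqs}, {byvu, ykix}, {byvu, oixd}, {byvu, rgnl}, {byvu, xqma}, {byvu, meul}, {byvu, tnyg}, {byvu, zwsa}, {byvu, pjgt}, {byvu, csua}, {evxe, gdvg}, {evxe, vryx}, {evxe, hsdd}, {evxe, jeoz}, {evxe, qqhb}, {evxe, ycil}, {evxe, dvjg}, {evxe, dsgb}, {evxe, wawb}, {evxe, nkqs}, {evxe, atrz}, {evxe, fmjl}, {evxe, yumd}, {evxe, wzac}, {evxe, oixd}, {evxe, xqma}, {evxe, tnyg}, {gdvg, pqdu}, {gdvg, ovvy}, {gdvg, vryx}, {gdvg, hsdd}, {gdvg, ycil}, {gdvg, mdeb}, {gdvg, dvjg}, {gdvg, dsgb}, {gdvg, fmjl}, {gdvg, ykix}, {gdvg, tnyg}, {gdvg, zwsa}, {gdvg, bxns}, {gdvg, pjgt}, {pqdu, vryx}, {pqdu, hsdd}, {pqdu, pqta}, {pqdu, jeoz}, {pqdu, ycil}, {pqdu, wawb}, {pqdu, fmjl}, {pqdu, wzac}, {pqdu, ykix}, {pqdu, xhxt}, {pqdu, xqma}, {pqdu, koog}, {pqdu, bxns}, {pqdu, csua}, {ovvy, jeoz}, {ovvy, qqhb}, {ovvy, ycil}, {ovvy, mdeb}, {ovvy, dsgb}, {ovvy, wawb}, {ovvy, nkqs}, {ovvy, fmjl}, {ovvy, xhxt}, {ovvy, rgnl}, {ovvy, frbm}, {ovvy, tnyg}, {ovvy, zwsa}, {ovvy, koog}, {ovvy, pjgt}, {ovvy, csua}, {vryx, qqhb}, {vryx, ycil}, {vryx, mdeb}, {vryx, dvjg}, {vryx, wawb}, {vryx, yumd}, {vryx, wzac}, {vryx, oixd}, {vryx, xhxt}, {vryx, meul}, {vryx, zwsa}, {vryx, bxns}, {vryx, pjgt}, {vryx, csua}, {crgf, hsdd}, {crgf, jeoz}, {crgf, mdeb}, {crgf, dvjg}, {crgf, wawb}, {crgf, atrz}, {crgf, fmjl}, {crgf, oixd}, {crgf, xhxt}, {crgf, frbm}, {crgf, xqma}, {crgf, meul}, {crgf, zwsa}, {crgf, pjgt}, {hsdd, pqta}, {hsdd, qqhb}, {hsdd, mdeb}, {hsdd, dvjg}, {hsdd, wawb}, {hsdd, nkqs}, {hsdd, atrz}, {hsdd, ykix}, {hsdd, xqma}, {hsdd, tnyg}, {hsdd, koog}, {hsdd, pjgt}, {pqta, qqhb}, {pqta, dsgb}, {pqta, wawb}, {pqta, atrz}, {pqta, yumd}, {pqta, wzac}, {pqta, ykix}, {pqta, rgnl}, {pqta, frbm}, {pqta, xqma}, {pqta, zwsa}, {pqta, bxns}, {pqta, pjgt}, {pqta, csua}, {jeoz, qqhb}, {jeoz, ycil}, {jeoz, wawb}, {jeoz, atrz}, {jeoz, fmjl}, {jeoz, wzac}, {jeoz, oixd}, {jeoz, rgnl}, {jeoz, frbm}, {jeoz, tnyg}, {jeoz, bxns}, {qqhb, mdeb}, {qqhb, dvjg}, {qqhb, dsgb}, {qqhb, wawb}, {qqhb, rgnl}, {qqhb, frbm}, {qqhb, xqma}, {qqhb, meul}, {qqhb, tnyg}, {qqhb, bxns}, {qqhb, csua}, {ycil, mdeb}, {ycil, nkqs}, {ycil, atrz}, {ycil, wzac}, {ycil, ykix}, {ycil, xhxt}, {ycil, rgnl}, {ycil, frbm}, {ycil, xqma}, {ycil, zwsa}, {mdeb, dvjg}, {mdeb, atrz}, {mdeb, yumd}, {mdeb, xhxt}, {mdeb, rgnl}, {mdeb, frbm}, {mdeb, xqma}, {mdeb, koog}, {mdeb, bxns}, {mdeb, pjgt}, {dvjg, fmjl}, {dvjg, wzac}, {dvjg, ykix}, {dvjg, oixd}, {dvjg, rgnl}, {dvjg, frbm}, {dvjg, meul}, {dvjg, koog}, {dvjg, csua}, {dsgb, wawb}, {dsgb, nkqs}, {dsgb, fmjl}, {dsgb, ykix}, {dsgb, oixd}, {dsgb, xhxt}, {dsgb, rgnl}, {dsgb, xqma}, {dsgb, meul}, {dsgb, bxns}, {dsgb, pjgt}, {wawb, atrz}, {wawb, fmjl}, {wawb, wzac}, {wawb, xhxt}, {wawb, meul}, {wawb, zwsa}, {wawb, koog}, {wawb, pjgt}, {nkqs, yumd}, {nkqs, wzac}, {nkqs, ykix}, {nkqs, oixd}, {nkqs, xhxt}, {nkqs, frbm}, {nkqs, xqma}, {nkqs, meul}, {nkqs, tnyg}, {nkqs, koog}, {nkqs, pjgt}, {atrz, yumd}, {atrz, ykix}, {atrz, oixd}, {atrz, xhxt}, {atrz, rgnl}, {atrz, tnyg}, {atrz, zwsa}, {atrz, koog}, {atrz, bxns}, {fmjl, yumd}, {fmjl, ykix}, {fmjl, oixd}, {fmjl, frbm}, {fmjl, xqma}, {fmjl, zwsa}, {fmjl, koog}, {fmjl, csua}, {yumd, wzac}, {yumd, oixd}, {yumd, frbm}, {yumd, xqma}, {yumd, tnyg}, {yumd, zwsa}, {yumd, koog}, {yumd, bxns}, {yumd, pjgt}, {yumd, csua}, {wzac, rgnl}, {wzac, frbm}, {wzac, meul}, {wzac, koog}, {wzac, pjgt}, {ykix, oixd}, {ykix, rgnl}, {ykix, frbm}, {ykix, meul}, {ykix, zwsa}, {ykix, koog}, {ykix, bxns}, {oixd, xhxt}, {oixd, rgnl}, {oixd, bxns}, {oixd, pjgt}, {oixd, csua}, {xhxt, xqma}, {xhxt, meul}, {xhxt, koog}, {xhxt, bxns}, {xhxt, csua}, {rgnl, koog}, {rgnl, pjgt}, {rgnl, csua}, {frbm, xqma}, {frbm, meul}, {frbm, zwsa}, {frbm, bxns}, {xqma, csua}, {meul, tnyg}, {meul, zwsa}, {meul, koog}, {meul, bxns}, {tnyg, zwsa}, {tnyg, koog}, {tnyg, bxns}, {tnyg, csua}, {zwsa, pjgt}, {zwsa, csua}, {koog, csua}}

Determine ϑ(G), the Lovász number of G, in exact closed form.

N(meul) = {eunz, zpsh, byvu, vryx, crgf, qqhb, dvjg, dsgb, wawb, nkqs, wzac, ykix, xhxt, frbm, tnyg, zwsa, koog, bxns}, |N(meul)| = 18.
Vertex koog has 18 neighbors: zpsh, pqdu, ovvy, hsdd, mdeb, dvjg, wawb, nkqs, atrz, fmjl, yumd, wzac, ykix, xhxt, rgnl, meul, tnyg, csua.
Vertex wzac has 18 neighbors: eunz, bsic, zpsh, evxe, pqdu, vryx, pqta, jeoz, ycil, dvjg, wawb, nkqs, yumd, rgnl, frbm, meul, koog, pjgt.
deg(tnyg) = 18; N(tnyg) = {eunz, bsic, zpsh, byvu, evxe, gdvg, ovvy, hsdd, jeoz, qqhb, nkqs, atrz, yumd, meul, zwsa, koog, bxns, csua}.
Every vertex has degree 18 (N=37); strongly regular (37,18,8,9).
A has 3 distinct eigenvalues ≈ [18.0, 2.541381, -3.541381].
Lovász (edge-transitive): ϑ = −37·(-sqrt(37)/2 - 1/2)/((18)−(-sqrt(37)/2 - 1/2)) = sqrt(37).
= 6.0828… (decimal).

sqrt(37)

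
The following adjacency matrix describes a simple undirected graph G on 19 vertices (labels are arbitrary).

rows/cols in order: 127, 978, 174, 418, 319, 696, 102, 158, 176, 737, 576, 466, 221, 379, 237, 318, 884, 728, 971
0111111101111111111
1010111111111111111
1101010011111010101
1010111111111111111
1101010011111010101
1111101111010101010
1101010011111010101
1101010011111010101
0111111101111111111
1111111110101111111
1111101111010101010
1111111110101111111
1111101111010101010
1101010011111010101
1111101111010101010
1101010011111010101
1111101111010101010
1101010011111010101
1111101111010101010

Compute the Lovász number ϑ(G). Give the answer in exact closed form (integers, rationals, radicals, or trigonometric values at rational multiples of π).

N(884) = {127, 978, 174, 418, 319, 102, 158, 176, 737, 466, 379, 318, 728}, |N(884)| = 13.
N(576) = {127, 978, 174, 418, 319, 102, 158, 176, 737, 466, 379, 318, 728}, |N(576)| = 13.
Vertex 102 has 12 neighbors: 127, 978, 418, 696, 176, 737, 576, 466, 221, 237, 884, 971.
N(379) = {127, 978, 418, 696, 176, 737, 576, 466, 221, 237, 884, 971}, |N(379)| = 12.
K_{7,6,2,2,2} (perfect); ϑ(G) = α(G) = max{7,6,2,2,2} = 7.
ϑ(G) ≈ 7.0000.
7 ≤ 7 ≤ 7: collapsed.

7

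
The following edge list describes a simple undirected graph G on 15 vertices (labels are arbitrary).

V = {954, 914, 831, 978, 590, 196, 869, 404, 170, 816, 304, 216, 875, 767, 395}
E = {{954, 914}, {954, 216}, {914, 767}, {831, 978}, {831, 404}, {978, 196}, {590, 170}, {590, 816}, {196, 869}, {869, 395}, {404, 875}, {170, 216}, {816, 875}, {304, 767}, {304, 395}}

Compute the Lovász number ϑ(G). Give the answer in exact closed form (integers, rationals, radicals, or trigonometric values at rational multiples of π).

N(395) = {869, 304}, |N(395)| = 2.
Vertex 304 has 2 neighbors: 767, 395.
deg(590) = 2; N(590) = {170, 816}.
Vertex 869 has 2 neighbors: 196, 395.
Every vertex has degree 2 (N=15); connected 2-regular on 15 ⇒ C_{15}.
spec(A) ≈ [2.0, 1.82709, 1.33826, 0.61803, -0.20906, -1.0, -1.61803, -1.9563] (distinct, 5 d.p.).
Lovász (edge-transitive): ϑ = −15·(-2*cos(pi/15))/((2)−(-2*cos(pi/15))) = 15*cos(pi/15)/(cos(pi/15) + 1).
= 7.417148… (decimal).
7 ≤ 15*cos(pi/15)/(cos(pi/15) + 1) ≤ 8: both strict.

15*cos(pi/15)/(cos(pi/15) + 1)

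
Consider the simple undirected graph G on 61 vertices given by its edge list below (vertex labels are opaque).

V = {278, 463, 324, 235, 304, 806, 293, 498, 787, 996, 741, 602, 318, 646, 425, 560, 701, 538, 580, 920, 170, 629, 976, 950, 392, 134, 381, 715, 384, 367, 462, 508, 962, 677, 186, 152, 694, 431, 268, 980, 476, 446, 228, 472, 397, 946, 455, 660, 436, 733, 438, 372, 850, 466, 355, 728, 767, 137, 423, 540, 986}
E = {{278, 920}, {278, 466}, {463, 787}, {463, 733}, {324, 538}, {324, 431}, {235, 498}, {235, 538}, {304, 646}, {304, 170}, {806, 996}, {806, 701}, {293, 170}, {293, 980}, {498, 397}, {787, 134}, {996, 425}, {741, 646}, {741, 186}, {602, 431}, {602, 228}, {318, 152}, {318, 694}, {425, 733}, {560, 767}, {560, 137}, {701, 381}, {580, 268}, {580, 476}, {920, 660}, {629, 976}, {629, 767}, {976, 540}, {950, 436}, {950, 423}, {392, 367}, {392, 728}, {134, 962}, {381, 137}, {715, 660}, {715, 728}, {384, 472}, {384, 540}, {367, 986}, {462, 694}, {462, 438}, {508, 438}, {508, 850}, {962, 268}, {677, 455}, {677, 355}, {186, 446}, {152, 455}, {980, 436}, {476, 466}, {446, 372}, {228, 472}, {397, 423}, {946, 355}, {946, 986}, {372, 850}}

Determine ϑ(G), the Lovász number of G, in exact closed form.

deg(381) = 2; N(381) = {701, 137}.
N(318) = {152, 694}, |N(318)| = 2.
Vertex 498 has 2 neighbors: 235, 397.
N(367) = {392, 986}, |N(367)| = 2.
Every vertex has degree 2 (N=61); connected 2-regular on 61 ⇒ C_{61}.
Distinct eigenvalues (to 4 d.p.): [2.0, 1.9894, 1.9577, 1.9053, 1.8326, 1.7406, 1.6301, 1.5023, 1.3585, 1.2004, 1.0296, 0.8478, 0.6571, 0.4594, 0.2568, 0.0515, -0.1544, -0.3586, -0.559, -0.7535, -0.94, -1.1165, -1.2812, -1.4323, -1.5682, -1.6876, -1.789, -1.8714, -1.9341, -1.9762, -1.9973].
Lovász (edge-transitive): ϑ = −61·(-2*cos(pi/61))/((2)−(-2*cos(pi/61))) = 61*cos(pi/61)/(cos(pi/61) + 1).
≈ 30.47977 (to 5 d.p.).
α=30, χ(Ḡ)=31; ϑ=61*cos(pi/61)/(cos(pi/61) + 1) lies between (both strict).

61*cos(pi/61)/(cos(pi/61) + 1)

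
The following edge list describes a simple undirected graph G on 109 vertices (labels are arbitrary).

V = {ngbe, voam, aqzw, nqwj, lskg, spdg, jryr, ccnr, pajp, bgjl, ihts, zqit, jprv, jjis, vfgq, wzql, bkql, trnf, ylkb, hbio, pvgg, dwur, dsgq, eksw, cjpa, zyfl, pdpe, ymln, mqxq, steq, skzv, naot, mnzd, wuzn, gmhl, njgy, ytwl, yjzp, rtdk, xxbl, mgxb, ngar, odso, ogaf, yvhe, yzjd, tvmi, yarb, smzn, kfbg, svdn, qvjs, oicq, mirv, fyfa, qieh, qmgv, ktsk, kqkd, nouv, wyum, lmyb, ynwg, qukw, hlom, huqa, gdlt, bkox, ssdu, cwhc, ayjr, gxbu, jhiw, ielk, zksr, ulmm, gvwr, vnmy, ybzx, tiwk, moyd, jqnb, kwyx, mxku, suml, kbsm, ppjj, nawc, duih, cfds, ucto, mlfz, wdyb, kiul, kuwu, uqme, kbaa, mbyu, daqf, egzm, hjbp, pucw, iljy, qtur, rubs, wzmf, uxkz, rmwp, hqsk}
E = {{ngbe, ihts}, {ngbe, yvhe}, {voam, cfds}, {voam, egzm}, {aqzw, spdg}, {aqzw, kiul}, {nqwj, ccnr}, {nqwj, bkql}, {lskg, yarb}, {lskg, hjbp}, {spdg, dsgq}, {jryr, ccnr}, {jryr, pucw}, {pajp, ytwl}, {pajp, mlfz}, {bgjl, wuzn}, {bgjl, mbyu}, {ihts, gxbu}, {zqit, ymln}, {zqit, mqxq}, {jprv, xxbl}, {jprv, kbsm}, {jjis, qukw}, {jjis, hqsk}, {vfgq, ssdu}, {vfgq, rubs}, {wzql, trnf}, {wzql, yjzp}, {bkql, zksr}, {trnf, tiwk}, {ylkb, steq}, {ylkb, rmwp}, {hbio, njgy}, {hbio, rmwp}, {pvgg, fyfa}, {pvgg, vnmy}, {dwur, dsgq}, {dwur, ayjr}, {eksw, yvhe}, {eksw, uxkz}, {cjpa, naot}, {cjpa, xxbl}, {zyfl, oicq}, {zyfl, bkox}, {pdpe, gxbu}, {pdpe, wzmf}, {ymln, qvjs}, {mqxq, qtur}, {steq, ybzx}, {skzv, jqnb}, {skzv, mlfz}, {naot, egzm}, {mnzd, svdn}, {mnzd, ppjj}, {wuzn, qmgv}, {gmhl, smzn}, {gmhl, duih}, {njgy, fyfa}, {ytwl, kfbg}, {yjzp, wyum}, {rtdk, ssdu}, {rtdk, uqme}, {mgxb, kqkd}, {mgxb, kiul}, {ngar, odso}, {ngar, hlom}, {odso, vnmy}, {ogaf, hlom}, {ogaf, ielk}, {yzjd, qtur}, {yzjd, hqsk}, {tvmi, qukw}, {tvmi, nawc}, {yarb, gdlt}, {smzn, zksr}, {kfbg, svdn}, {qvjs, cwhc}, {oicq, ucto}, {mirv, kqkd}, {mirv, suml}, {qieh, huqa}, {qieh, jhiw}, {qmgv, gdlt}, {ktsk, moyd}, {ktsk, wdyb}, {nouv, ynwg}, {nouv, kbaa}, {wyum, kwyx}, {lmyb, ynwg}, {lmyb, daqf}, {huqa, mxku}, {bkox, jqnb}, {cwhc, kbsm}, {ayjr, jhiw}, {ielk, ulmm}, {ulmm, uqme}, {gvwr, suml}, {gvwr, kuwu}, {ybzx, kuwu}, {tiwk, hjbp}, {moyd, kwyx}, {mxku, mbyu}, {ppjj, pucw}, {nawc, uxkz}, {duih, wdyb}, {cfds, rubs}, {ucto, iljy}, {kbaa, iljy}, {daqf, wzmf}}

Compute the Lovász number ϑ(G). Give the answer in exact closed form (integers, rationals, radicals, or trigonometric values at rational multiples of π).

109*cos(pi/109)/(cos(pi/109) + 1)

N(tvmi) = {qukw, nawc}, |N(tvmi)| = 2.
N(qvjs) = {ymln, cwhc}, |N(qvjs)| = 2.
deg(ogaf) = 2; N(ogaf) = {hlom, ielk}.
Vertex daqf has 2 neighbors: lmyb, wzmf.
Regular of degree 2 on 109 vertices: the odd cycle C_{109}.
spec(A) ≈ [2.0, 1.997, 1.987, 1.97, 1.947, 1.918, 1.882, 1.839, 1.791, 1.737, 1.677, 1.611, 1.54, 1.464, 1.383, 1.298, 1.208, 1.114, 1.017, 0.916, 0.812, 0.705, 0.596, 0.485, 0.372, 0.259, 0.144, 0.029, -0.086, -0.201, -0.316, -0.429, -0.541, -0.651, -0.759, -0.864, -0.967, -1.066, -1.162, -1.253, -1.341, -1.424, -1.503, -1.576, -1.645, -1.708, -1.765, -1.816, -1.861, -1.9, -1.933, -1.959, -1.979, -1.993, -1.999] (distinct, 3 d.p.).
Lovász (edge-transitive): ϑ = −109·(-2*cos(pi/109))/((2)−(-2*cos(pi/109))) = 109*cos(pi/109)/(cos(pi/109) + 1).
≈ 54.48868008 (to 8 d.p.).
Check 54 ≤ 109*cos(pi/109)/(cos(pi/109) + 1) ≤ 55: both strict.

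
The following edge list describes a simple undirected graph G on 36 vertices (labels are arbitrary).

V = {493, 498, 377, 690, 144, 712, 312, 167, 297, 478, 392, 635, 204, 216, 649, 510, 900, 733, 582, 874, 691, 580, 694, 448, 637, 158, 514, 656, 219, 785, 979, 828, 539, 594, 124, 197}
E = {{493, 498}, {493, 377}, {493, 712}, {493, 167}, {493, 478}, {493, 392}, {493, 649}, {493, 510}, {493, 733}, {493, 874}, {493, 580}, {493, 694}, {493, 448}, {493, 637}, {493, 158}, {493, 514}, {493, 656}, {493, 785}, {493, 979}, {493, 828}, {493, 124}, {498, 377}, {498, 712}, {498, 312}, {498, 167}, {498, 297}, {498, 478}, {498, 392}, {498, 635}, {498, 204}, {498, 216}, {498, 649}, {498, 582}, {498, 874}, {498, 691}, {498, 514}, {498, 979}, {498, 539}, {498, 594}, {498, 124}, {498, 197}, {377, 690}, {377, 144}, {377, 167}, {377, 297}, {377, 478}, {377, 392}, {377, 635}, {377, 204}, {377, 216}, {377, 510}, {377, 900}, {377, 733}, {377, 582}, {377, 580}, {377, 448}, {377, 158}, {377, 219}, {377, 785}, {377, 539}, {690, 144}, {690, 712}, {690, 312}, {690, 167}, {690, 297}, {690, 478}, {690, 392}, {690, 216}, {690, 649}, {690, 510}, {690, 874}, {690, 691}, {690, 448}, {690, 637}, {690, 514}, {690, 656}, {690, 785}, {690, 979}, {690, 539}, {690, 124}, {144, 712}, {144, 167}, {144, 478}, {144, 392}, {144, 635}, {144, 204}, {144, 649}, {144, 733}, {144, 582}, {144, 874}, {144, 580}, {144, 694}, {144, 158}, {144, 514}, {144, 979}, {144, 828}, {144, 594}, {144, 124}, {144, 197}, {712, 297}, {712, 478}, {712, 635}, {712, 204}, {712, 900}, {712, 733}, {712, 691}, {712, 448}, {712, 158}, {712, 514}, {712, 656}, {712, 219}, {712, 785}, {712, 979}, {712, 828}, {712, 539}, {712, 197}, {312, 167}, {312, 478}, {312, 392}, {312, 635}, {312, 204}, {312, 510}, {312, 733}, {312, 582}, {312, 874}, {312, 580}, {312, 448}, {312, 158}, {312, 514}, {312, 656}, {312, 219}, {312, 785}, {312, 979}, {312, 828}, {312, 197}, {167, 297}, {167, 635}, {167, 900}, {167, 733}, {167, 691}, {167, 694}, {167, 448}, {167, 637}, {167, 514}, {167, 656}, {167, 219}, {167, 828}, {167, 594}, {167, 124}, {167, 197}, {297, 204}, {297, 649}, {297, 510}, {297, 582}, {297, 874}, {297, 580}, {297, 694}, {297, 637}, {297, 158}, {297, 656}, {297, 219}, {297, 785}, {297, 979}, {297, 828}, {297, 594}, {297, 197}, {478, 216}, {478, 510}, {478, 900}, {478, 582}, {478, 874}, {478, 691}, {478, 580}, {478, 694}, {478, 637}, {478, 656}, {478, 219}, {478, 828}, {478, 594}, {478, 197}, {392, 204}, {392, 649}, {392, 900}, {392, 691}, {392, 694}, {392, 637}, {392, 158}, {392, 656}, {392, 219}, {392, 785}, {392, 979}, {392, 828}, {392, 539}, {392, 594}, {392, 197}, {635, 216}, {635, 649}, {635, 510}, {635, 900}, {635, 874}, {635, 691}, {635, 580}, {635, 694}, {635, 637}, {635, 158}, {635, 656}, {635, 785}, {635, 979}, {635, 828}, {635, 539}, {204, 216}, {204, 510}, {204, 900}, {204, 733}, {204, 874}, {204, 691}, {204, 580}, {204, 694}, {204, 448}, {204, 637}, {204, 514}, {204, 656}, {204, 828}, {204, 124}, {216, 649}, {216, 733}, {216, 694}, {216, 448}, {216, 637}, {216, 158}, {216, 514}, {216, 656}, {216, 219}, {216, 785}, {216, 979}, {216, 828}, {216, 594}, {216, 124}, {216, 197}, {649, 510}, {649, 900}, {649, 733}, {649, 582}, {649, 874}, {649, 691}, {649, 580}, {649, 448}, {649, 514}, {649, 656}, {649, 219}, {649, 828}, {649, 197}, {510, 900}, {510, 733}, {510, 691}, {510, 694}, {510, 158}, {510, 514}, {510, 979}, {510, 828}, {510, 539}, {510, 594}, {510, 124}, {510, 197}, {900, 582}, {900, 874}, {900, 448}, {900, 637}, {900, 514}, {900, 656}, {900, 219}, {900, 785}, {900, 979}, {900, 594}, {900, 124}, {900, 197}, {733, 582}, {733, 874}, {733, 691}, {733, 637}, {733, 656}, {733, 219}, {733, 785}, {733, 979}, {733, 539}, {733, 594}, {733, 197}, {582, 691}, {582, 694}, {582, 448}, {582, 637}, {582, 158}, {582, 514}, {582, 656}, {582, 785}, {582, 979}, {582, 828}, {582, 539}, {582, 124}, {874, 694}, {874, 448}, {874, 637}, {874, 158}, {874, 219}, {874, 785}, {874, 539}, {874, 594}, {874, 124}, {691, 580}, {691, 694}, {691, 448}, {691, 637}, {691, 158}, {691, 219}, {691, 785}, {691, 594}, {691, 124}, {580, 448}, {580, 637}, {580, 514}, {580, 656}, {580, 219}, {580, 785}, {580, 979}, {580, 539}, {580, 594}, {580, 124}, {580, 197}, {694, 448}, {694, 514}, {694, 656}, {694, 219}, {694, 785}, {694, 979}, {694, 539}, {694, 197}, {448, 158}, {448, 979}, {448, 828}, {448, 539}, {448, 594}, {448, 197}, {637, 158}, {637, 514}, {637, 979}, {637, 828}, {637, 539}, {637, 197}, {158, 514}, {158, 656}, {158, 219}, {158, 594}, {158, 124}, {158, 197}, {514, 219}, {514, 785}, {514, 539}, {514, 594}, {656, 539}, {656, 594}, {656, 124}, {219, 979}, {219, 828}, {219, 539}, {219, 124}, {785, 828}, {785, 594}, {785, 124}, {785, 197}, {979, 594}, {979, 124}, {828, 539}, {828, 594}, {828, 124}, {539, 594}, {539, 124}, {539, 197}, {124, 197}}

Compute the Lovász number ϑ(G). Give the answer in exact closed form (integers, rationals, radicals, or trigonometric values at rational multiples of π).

N(900) = {377, 712, 167, 478, 392, 635, 204, 649, 510, 582, 874, 448, 637, 514, 656, 219, 785, 979, 594, 124, 197}, |N(900)| = 21.
deg(514) = 21; N(514) = {493, 498, 690, 144, 712, 312, 167, 204, 216, 649, 510, 900, 582, 580, 694, 637, 158, 219, 785, 539, 594}.
deg(539) = 21; N(539) = {498, 377, 690, 712, 392, 635, 510, 733, 582, 874, 580, 694, 448, 637, 514, 656, 219, 828, 594, 124, 197}.
Vertex 635 has 21 neighbors: 498, 377, 144, 712, 312, 167, 216, 649, 510, 900, 874, 691, 580, 694, 637, 158, 656, 785, 979, 828, 539.
Every vertex has degree 21 (N=36); this is K(9,2), the Kneser graph.
Distinct eigenvalues (to 6 d.p.): [21.0, 1.0, -6.0].
λ_max=21, λ_min=-6; ϑ = −36·λ_min/(λ_max−λ_min) = 8.
ϑ(G) ≈ 8.000000000.

8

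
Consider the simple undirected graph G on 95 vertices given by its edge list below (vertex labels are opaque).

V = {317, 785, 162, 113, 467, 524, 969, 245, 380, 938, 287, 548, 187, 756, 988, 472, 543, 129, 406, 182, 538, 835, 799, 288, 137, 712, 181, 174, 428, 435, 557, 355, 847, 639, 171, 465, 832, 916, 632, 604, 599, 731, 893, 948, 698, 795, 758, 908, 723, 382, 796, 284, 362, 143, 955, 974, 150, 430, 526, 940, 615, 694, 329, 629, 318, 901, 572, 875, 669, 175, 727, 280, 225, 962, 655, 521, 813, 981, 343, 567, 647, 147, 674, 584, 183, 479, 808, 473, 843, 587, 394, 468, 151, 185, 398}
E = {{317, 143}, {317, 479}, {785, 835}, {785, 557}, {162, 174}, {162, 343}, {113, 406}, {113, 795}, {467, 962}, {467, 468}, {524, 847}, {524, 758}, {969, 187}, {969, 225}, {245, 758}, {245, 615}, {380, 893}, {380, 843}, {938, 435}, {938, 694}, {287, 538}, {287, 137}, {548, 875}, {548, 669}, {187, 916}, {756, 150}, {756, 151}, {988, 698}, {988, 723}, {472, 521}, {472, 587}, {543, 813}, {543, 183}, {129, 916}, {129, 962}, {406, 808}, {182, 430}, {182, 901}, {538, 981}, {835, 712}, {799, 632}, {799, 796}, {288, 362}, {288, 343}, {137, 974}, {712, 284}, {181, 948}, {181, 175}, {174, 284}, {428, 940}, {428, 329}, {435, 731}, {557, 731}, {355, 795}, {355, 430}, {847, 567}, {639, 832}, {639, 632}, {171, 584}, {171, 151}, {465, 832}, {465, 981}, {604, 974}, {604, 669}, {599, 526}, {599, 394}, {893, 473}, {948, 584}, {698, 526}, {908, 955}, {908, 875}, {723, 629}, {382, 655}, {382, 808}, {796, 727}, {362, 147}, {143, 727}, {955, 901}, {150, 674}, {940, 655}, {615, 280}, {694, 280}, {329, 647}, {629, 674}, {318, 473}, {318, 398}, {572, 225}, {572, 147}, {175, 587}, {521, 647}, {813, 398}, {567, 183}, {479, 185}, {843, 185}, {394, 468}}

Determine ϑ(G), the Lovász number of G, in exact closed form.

95*cos(pi/95)/(cos(pi/95) + 1)

Vertex 287 has 2 neighbors: 538, 137.
N(129) = {916, 962}, |N(129)| = 2.
deg(150) = 2; N(150) = {756, 674}.
Vertex 799 has 2 neighbors: 632, 796.
2-regular, N=95; connected 2-regular on 95 ⇒ C_{95}.
spec(A) ≈ [2.0, 1.995627, 1.982528, 1.96076, 1.930418, 1.891634, 1.84458, 1.789459, 1.726513, 1.656018, 1.578281, 1.493643, 1.402474, 1.305172, 1.202162, 1.093896, 0.980847, 0.863509, 0.742394, 0.618034, 0.490971, 0.361761, 0.230969, 0.099168, -0.033068, -0.165159, -0.296527, -0.426599, -0.554806, -0.680586, -0.803391, -0.922682, -1.037939, -1.148657, -1.254353, -1.354563, -1.44885, -1.536802, -1.618034, -1.692191, -1.758948, -1.818013, -1.869129, -1.912072, -1.946653, -1.972723, -1.990166, -1.998907] (distinct, 6 d.p.).
Lovász: ϑ = −95(-2*cos(pi/95))/(2+-(-1)*2*cos(pi/95)) = 95*cos(pi/95)/(cos(pi/95) + 1).
Numerically 47.48701.
47 ≤ 95*cos(pi/95)/(cos(pi/95) + 1) ≤ 48: both strict.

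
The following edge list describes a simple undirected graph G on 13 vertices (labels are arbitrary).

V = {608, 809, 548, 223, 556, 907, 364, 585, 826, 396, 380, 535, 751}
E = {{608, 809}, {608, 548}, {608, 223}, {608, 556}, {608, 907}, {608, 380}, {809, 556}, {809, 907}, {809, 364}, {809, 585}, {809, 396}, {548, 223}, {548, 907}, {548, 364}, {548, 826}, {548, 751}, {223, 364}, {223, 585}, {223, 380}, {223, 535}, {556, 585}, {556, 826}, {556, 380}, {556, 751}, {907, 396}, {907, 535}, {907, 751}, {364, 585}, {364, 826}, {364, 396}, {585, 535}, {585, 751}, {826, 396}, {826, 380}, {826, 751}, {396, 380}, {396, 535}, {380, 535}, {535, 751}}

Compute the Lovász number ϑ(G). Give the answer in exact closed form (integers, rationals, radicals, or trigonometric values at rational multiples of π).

deg(751) = 6; N(751) = {548, 556, 907, 585, 826, 535}.
N(380) = {608, 223, 556, 826, 396, 535}, |N(380)| = 6.
deg(364) = 6; N(364) = {809, 548, 223, 585, 826, 396}.
deg(826) = 6; N(826) = {548, 556, 364, 396, 380, 751}.
G on 13 vertices is 6-regular; Paley(13): SR with (k,λ,μ)=(6,2,3).
The 3 distinct eigenvalues: [6.0, 1.3028, -2.3028].
Lovász (edge-transitive): ϑ = −13·(-sqrt(13)/2 - 1/2)/((6)−(-sqrt(13)/2 - 1/2)) = sqrt(13).
≈ 3.6055513 (to 7 d.p.).

sqrt(13)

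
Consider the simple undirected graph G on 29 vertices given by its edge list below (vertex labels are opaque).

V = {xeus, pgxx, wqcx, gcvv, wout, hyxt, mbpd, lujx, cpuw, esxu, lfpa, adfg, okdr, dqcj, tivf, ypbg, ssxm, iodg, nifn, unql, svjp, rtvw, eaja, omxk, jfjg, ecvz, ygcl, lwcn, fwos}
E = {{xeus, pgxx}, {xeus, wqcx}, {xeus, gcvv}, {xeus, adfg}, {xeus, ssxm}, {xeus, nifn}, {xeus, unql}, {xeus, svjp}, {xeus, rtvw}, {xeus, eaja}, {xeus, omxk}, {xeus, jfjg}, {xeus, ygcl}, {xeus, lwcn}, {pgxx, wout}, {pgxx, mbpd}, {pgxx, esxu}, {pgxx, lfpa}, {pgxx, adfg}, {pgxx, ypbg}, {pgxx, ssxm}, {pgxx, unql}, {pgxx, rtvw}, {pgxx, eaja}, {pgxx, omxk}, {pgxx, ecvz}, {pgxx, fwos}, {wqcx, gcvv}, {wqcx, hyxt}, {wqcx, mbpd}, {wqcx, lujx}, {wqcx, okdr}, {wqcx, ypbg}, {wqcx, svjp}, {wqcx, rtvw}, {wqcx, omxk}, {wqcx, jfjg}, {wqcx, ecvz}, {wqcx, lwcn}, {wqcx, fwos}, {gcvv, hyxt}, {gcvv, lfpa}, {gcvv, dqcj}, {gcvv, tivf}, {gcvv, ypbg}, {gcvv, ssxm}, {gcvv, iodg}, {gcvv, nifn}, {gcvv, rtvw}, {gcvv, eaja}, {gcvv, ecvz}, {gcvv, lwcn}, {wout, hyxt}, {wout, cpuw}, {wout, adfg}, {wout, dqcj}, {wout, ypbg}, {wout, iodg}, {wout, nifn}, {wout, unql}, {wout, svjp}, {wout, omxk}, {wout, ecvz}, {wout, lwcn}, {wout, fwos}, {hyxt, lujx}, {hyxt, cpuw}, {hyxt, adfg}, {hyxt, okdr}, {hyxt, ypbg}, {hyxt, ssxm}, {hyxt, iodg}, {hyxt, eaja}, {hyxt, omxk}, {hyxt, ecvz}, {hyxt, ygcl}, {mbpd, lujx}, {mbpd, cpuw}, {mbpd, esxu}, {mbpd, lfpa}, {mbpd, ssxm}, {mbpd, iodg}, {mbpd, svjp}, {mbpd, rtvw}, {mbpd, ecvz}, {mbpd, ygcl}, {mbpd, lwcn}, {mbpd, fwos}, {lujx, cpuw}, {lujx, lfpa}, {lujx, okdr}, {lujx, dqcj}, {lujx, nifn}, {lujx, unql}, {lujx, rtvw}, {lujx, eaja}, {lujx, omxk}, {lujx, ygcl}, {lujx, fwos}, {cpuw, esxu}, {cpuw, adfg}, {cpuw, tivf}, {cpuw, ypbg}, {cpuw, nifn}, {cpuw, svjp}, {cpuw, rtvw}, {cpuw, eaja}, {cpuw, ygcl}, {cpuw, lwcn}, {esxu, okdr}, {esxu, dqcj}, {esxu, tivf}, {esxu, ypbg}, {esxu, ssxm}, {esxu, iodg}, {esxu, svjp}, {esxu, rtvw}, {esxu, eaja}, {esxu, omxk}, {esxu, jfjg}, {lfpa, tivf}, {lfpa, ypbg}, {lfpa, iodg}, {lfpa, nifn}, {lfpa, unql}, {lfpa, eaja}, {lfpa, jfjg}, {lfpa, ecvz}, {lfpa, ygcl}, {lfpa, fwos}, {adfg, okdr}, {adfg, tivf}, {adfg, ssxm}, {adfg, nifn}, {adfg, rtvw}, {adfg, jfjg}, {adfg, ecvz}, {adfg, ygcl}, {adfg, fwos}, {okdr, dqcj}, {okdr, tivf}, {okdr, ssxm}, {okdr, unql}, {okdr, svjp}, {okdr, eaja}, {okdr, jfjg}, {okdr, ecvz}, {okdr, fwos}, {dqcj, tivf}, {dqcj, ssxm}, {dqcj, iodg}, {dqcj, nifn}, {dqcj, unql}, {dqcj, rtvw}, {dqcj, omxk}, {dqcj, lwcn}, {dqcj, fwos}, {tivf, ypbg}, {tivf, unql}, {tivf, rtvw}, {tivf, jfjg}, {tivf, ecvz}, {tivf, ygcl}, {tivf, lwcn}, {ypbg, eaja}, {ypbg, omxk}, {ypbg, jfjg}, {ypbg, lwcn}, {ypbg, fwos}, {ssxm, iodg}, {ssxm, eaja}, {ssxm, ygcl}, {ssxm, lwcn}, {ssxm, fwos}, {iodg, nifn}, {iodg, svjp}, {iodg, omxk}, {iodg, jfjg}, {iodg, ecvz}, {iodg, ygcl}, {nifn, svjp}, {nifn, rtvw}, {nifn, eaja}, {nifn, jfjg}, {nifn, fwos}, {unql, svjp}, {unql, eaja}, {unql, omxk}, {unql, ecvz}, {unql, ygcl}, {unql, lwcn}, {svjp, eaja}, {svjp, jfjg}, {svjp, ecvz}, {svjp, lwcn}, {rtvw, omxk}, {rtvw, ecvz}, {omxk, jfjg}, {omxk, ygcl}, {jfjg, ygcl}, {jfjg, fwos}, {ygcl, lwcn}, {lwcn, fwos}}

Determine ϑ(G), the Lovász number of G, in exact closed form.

deg(cpuw) = 14; N(cpuw) = {wout, hyxt, mbpd, lujx, esxu, adfg, tivf, ypbg, nifn, svjp, rtvw, eaja, ygcl, lwcn}.
N(okdr) = {wqcx, hyxt, lujx, esxu, adfg, dqcj, tivf, ssxm, unql, svjp, eaja, jfjg, ecvz, fwos}, |N(okdr)| = 14.
deg(esxu) = 14; N(esxu) = {pgxx, mbpd, cpuw, okdr, dqcj, tivf, ypbg, ssxm, iodg, svjp, rtvw, eaja, omxk, jfjg}.
deg(ypbg) = 14; N(ypbg) = {pgxx, wqcx, gcvv, wout, hyxt, cpuw, esxu, lfpa, tivf, eaja, omxk, jfjg, lwcn, fwos}.
deg(v) = 14 for all v (|V|=29); strongly regular (29,14,6,7).
spec(A) ≈ [14.0, 2.192582, -3.192582] (distinct, 6 d.p.).
Lovász (edge-transitive): ϑ = −29·(-sqrt(29)/2 - 1/2)/((14)−(-sqrt(29)/2 - 1/2)) = sqrt(29).
= 5.38516… (decimal).

sqrt(29)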